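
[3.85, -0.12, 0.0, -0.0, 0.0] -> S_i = 3.85*(-0.03)^i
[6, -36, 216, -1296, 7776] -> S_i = 6*-6^i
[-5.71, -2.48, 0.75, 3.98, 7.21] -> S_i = -5.71 + 3.23*i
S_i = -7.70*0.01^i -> [-7.7, -0.08, -0.0, -0.0, -0.0]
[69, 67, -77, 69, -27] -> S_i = Random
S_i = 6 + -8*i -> [6, -2, -10, -18, -26]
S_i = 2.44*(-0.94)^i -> [2.44, -2.29, 2.16, -2.03, 1.91]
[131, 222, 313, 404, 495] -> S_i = 131 + 91*i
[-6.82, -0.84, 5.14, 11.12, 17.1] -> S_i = -6.82 + 5.98*i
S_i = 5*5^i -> [5, 25, 125, 625, 3125]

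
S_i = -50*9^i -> [-50, -450, -4050, -36450, -328050]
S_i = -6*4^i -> [-6, -24, -96, -384, -1536]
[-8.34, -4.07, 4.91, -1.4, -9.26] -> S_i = Random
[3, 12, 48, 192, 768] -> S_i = 3*4^i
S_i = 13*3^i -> [13, 39, 117, 351, 1053]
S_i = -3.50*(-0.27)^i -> [-3.5, 0.94, -0.26, 0.07, -0.02]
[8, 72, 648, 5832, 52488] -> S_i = 8*9^i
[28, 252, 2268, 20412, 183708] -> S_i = 28*9^i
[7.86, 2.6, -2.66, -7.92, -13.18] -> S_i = 7.86 + -5.26*i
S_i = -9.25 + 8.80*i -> [-9.25, -0.45, 8.35, 17.15, 25.95]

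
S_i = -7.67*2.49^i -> [-7.67, -19.1, -47.55, -118.41, -294.84]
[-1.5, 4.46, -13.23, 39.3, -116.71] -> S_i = -1.50*(-2.97)^i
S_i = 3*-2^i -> [3, -6, 12, -24, 48]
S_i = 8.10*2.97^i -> [8.1, 24.06, 71.45, 212.2, 630.25]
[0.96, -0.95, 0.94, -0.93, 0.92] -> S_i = 0.96*(-0.99)^i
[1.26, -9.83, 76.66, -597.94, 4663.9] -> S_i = 1.26*(-7.80)^i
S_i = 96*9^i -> [96, 864, 7776, 69984, 629856]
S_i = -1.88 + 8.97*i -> [-1.88, 7.09, 16.06, 25.03, 34.0]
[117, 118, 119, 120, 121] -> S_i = 117 + 1*i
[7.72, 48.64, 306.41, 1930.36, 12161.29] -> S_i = 7.72*6.30^i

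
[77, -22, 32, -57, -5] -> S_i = Random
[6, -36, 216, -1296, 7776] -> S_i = 6*-6^i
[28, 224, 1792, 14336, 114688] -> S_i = 28*8^i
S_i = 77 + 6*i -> [77, 83, 89, 95, 101]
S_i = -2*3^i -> [-2, -6, -18, -54, -162]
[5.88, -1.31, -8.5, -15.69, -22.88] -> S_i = 5.88 + -7.19*i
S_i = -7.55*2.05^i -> [-7.55, -15.48, -31.73, -65.04, -133.34]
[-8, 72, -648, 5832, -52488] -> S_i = -8*-9^i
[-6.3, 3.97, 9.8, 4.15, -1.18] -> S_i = Random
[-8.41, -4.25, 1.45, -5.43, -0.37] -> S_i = Random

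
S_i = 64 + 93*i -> [64, 157, 250, 343, 436]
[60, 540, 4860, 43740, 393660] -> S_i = 60*9^i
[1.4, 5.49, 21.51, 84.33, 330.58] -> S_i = 1.40*3.92^i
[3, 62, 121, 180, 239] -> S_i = 3 + 59*i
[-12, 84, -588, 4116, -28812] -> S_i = -12*-7^i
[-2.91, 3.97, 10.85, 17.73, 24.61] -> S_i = -2.91 + 6.88*i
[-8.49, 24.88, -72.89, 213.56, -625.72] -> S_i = -8.49*(-2.93)^i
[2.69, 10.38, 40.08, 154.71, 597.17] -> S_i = 2.69*3.86^i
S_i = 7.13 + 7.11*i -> [7.13, 14.24, 21.35, 28.46, 35.57]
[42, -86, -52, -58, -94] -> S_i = Random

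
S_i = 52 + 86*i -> [52, 138, 224, 310, 396]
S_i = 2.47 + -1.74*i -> [2.47, 0.73, -1.01, -2.75, -4.49]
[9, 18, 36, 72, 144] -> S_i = 9*2^i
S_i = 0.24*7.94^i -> [0.24, 1.91, 15.13, 120.14, 953.88]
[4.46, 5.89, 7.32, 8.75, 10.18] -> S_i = 4.46 + 1.43*i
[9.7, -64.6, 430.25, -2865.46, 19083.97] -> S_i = 9.70*(-6.66)^i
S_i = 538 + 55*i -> [538, 593, 648, 703, 758]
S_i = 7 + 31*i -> [7, 38, 69, 100, 131]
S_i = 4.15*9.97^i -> [4.15, 41.38, 412.51, 4112.76, 41004.24]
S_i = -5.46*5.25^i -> [-5.46, -28.66, -150.49, -790.08, -4147.92]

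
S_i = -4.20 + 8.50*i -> [-4.2, 4.3, 12.8, 21.3, 29.8]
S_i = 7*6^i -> [7, 42, 252, 1512, 9072]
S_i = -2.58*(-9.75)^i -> [-2.58, 25.16, -245.26, 2391.3, -23315.15]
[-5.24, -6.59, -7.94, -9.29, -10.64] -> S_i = -5.24 + -1.35*i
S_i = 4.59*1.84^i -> [4.59, 8.45, 15.54, 28.59, 52.61]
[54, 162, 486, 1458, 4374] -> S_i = 54*3^i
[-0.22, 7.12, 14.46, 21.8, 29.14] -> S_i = -0.22 + 7.34*i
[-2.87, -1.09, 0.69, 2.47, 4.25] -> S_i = -2.87 + 1.78*i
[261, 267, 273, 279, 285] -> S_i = 261 + 6*i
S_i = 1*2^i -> [1, 2, 4, 8, 16]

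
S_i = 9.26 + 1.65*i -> [9.26, 10.91, 12.56, 14.21, 15.86]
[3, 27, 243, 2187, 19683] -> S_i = 3*9^i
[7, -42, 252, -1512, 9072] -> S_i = 7*-6^i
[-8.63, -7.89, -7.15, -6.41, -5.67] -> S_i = -8.63 + 0.74*i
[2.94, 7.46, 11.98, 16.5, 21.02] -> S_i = 2.94 + 4.52*i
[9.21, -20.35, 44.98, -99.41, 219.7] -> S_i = 9.21*(-2.21)^i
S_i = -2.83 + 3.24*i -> [-2.83, 0.41, 3.65, 6.89, 10.13]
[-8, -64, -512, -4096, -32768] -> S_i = -8*8^i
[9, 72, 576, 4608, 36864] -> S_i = 9*8^i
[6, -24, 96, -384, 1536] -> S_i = 6*-4^i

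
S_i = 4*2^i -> [4, 8, 16, 32, 64]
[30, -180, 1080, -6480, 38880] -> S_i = 30*-6^i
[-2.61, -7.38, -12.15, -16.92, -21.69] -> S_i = -2.61 + -4.77*i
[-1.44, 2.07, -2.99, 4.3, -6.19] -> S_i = -1.44*(-1.44)^i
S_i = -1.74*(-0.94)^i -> [-1.74, 1.64, -1.54, 1.45, -1.36]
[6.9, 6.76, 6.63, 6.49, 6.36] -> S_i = 6.90*0.98^i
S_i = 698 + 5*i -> [698, 703, 708, 713, 718]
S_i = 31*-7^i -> [31, -217, 1519, -10633, 74431]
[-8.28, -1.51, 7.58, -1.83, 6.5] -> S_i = Random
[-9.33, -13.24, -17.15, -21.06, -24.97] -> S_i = -9.33 + -3.91*i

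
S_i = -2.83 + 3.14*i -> [-2.83, 0.31, 3.45, 6.59, 9.73]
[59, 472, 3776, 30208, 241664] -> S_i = 59*8^i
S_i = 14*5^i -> [14, 70, 350, 1750, 8750]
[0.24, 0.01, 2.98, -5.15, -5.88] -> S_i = Random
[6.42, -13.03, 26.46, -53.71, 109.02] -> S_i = 6.42*(-2.03)^i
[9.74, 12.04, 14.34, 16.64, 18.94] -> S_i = 9.74 + 2.30*i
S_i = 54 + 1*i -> [54, 55, 56, 57, 58]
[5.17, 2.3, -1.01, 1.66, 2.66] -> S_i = Random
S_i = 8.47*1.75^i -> [8.47, 14.82, 25.94, 45.39, 79.44]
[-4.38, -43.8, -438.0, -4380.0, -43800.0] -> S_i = -4.38*10.00^i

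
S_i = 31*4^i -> [31, 124, 496, 1984, 7936]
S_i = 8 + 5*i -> [8, 13, 18, 23, 28]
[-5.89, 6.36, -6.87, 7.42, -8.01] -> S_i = -5.89*(-1.08)^i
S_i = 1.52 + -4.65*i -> [1.52, -3.13, -7.78, -12.43, -17.08]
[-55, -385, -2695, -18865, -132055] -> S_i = -55*7^i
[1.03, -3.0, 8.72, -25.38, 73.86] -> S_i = 1.03*(-2.91)^i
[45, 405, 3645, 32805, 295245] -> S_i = 45*9^i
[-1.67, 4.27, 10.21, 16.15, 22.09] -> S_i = -1.67 + 5.94*i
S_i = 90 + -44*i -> [90, 46, 2, -42, -86]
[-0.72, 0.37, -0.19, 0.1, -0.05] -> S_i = -0.72*(-0.52)^i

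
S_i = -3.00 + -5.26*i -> [-3.0, -8.26, -13.52, -18.78, -24.04]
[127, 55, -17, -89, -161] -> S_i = 127 + -72*i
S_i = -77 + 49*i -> [-77, -28, 21, 70, 119]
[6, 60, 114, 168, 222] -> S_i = 6 + 54*i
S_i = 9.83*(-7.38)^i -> [9.83, -72.55, 535.39, -3951.14, 29159.43]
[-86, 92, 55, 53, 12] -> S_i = Random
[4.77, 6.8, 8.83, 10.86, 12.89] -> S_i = 4.77 + 2.03*i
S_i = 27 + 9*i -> [27, 36, 45, 54, 63]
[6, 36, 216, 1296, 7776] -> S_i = 6*6^i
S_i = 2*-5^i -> [2, -10, 50, -250, 1250]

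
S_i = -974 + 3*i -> [-974, -971, -968, -965, -962]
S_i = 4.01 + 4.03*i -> [4.01, 8.04, 12.07, 16.1, 20.13]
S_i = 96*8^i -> [96, 768, 6144, 49152, 393216]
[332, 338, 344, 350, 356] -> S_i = 332 + 6*i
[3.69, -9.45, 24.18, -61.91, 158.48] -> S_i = 3.69*(-2.56)^i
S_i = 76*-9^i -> [76, -684, 6156, -55404, 498636]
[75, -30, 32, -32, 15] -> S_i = Random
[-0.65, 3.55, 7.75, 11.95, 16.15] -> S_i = -0.65 + 4.20*i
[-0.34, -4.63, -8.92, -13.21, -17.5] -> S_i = -0.34 + -4.29*i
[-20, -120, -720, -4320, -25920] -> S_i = -20*6^i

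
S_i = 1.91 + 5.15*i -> [1.91, 7.06, 12.21, 17.36, 22.51]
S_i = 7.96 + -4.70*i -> [7.96, 3.26, -1.44, -6.14, -10.84]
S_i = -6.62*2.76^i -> [-6.62, -18.27, -50.43, -139.18, -384.14]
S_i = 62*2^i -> [62, 124, 248, 496, 992]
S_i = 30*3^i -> [30, 90, 270, 810, 2430]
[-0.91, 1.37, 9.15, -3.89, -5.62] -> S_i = Random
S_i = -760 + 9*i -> [-760, -751, -742, -733, -724]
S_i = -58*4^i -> [-58, -232, -928, -3712, -14848]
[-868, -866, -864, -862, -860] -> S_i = -868 + 2*i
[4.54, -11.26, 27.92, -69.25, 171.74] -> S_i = 4.54*(-2.48)^i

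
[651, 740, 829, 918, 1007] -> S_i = 651 + 89*i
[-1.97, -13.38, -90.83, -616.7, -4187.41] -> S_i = -1.97*6.79^i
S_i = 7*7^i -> [7, 49, 343, 2401, 16807]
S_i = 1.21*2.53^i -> [1.21, 3.06, 7.75, 19.6, 49.58]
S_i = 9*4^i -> [9, 36, 144, 576, 2304]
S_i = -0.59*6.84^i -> [-0.59, -4.04, -27.6, -188.81, -1291.45]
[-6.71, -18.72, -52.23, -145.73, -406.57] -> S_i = -6.71*2.79^i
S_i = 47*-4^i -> [47, -188, 752, -3008, 12032]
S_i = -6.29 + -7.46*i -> [-6.29, -13.75, -21.21, -28.67, -36.13]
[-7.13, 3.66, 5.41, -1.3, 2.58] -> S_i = Random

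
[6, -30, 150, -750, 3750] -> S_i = 6*-5^i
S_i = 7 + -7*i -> [7, 0, -7, -14, -21]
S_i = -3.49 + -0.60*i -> [-3.49, -4.09, -4.69, -5.29, -5.89]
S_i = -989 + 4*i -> [-989, -985, -981, -977, -973]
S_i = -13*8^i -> [-13, -104, -832, -6656, -53248]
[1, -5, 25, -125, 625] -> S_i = 1*-5^i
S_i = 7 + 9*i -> [7, 16, 25, 34, 43]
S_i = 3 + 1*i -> [3, 4, 5, 6, 7]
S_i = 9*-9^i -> [9, -81, 729, -6561, 59049]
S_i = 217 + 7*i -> [217, 224, 231, 238, 245]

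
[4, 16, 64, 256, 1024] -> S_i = 4*4^i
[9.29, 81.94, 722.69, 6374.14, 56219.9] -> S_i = 9.29*8.82^i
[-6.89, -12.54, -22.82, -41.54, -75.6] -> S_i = -6.89*1.82^i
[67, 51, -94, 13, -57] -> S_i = Random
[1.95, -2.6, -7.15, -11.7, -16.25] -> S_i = 1.95 + -4.55*i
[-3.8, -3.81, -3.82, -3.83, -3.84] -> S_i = -3.80 + -0.01*i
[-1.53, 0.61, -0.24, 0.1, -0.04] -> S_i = -1.53*(-0.40)^i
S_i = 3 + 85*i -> [3, 88, 173, 258, 343]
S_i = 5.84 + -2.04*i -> [5.84, 3.8, 1.76, -0.28, -2.32]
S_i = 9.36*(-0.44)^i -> [9.36, -4.12, 1.81, -0.8, 0.35]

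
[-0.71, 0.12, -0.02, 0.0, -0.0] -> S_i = -0.71*(-0.17)^i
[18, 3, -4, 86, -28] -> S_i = Random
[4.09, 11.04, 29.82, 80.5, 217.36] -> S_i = 4.09*2.70^i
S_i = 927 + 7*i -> [927, 934, 941, 948, 955]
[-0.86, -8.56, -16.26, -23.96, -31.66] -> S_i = -0.86 + -7.70*i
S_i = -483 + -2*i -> [-483, -485, -487, -489, -491]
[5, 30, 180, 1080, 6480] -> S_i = 5*6^i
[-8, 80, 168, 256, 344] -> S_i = -8 + 88*i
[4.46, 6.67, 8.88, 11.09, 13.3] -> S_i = 4.46 + 2.21*i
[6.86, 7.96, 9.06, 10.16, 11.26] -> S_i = 6.86 + 1.10*i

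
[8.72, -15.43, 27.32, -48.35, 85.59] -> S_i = 8.72*(-1.77)^i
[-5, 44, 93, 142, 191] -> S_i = -5 + 49*i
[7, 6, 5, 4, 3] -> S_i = 7 + -1*i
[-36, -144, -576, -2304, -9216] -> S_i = -36*4^i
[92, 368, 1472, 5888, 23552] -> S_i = 92*4^i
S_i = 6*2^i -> [6, 12, 24, 48, 96]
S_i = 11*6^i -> [11, 66, 396, 2376, 14256]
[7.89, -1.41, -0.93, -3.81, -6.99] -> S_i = Random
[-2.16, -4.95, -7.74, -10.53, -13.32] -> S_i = -2.16 + -2.79*i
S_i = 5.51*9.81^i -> [5.51, 54.05, 530.26, 5201.86, 51030.24]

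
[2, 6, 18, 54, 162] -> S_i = 2*3^i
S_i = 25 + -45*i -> [25, -20, -65, -110, -155]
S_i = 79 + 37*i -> [79, 116, 153, 190, 227]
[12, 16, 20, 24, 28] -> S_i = 12 + 4*i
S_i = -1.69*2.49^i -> [-1.69, -4.21, -10.48, -26.09, -64.97]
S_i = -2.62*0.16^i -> [-2.62, -0.42, -0.07, -0.01, -0.0]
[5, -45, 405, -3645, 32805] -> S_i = 5*-9^i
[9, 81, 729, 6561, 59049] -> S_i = 9*9^i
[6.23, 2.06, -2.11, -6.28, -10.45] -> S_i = 6.23 + -4.17*i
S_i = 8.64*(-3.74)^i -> [8.64, -32.31, 120.85, -451.99, 1690.44]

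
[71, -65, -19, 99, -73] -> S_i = Random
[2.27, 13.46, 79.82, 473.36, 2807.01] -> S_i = 2.27*5.93^i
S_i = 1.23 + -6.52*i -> [1.23, -5.29, -11.81, -18.33, -24.85]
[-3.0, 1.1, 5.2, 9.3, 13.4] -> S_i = -3.00 + 4.10*i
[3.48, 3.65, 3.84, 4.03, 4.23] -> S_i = 3.48*1.05^i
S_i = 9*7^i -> [9, 63, 441, 3087, 21609]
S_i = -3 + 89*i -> [-3, 86, 175, 264, 353]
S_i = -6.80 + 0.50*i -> [-6.8, -6.3, -5.8, -5.3, -4.8]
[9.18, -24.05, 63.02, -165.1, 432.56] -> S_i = 9.18*(-2.62)^i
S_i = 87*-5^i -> [87, -435, 2175, -10875, 54375]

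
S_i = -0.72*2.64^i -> [-0.72, -1.9, -5.02, -13.25, -34.97]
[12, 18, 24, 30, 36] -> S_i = 12 + 6*i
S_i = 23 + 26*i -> [23, 49, 75, 101, 127]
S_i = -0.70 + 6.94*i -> [-0.7, 6.24, 13.18, 20.12, 27.06]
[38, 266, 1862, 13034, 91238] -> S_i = 38*7^i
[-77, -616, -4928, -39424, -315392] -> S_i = -77*8^i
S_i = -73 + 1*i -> [-73, -72, -71, -70, -69]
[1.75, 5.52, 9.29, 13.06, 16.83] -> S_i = 1.75 + 3.77*i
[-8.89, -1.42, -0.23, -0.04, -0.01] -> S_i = -8.89*0.16^i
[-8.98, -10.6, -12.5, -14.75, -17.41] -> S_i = -8.98*1.18^i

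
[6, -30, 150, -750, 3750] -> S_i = 6*-5^i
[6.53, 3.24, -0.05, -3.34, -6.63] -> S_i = 6.53 + -3.29*i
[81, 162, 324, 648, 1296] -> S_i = 81*2^i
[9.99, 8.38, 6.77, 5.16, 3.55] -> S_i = 9.99 + -1.61*i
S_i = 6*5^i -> [6, 30, 150, 750, 3750]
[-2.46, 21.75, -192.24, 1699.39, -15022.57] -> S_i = -2.46*(-8.84)^i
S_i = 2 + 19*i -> [2, 21, 40, 59, 78]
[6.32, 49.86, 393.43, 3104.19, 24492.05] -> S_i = 6.32*7.89^i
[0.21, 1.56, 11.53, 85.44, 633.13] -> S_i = 0.21*7.41^i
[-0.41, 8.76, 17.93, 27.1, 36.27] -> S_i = -0.41 + 9.17*i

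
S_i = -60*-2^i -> [-60, 120, -240, 480, -960]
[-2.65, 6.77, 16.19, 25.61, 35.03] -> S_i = -2.65 + 9.42*i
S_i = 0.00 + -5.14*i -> [0.0, -5.14, -10.28, -15.42, -20.56]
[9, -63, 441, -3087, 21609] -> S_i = 9*-7^i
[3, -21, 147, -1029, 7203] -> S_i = 3*-7^i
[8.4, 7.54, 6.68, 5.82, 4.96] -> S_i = 8.40 + -0.86*i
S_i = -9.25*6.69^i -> [-9.25, -61.88, -413.99, -2769.62, -18528.75]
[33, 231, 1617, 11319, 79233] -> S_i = 33*7^i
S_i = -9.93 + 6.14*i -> [-9.93, -3.79, 2.35, 8.49, 14.63]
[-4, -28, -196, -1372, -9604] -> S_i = -4*7^i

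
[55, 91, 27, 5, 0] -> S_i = Random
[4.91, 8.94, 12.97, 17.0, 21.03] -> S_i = 4.91 + 4.03*i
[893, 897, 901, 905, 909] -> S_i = 893 + 4*i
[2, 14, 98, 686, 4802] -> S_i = 2*7^i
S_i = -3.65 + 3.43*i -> [-3.65, -0.22, 3.21, 6.64, 10.07]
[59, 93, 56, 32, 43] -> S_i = Random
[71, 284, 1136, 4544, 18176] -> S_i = 71*4^i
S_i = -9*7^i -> [-9, -63, -441, -3087, -21609]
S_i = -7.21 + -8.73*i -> [-7.21, -15.94, -24.67, -33.4, -42.13]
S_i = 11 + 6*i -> [11, 17, 23, 29, 35]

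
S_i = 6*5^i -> [6, 30, 150, 750, 3750]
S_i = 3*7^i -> [3, 21, 147, 1029, 7203]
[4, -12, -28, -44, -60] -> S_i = 4 + -16*i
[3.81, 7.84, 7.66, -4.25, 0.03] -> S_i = Random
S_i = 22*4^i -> [22, 88, 352, 1408, 5632]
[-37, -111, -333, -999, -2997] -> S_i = -37*3^i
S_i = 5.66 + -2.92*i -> [5.66, 2.74, -0.18, -3.1, -6.02]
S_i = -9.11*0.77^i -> [-9.11, -7.01, -5.4, -4.16, -3.2]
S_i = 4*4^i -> [4, 16, 64, 256, 1024]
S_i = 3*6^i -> [3, 18, 108, 648, 3888]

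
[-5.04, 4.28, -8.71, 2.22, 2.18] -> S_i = Random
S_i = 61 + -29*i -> [61, 32, 3, -26, -55]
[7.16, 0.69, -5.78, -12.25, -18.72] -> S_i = 7.16 + -6.47*i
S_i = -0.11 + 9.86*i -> [-0.11, 9.75, 19.61, 29.47, 39.33]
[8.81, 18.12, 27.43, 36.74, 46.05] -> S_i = 8.81 + 9.31*i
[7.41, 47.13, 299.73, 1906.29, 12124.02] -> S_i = 7.41*6.36^i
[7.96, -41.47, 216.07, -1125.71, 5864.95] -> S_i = 7.96*(-5.21)^i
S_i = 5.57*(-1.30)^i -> [5.57, -7.24, 9.41, -12.24, 15.91]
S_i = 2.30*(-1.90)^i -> [2.3, -4.37, 8.3, -15.78, 29.97]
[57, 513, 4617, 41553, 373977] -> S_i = 57*9^i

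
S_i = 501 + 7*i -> [501, 508, 515, 522, 529]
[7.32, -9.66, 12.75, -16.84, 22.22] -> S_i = 7.32*(-1.32)^i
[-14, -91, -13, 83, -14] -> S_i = Random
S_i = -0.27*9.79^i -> [-0.27, -2.64, -25.88, -253.34, -2480.24]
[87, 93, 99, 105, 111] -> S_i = 87 + 6*i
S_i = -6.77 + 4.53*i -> [-6.77, -2.24, 2.29, 6.82, 11.35]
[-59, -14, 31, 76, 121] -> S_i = -59 + 45*i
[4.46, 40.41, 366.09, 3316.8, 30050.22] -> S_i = 4.46*9.06^i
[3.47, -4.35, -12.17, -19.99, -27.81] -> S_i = 3.47 + -7.82*i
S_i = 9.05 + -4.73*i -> [9.05, 4.32, -0.41, -5.14, -9.87]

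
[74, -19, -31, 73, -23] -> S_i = Random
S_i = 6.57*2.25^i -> [6.57, 14.78, 33.26, 74.84, 168.38]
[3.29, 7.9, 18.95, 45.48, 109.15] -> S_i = 3.29*2.40^i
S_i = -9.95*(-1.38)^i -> [-9.95, 13.73, -18.95, 26.15, -36.09]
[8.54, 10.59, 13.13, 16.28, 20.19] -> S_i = 8.54*1.24^i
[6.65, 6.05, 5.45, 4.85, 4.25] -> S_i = 6.65 + -0.60*i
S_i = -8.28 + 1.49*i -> [-8.28, -6.79, -5.3, -3.81, -2.32]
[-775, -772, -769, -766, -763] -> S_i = -775 + 3*i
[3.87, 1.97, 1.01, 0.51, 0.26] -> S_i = 3.87*0.51^i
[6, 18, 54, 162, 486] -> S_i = 6*3^i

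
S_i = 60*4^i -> [60, 240, 960, 3840, 15360]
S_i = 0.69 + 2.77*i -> [0.69, 3.46, 6.23, 9.0, 11.77]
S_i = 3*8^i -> [3, 24, 192, 1536, 12288]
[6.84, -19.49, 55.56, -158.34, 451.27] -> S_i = 6.84*(-2.85)^i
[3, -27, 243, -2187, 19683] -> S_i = 3*-9^i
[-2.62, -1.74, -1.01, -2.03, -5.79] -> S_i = Random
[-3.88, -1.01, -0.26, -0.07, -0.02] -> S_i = -3.88*0.26^i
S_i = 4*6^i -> [4, 24, 144, 864, 5184]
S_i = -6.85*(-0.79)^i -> [-6.85, 5.41, -4.28, 3.38, -2.67]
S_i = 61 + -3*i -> [61, 58, 55, 52, 49]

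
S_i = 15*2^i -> [15, 30, 60, 120, 240]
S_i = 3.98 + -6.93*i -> [3.98, -2.95, -9.88, -16.81, -23.74]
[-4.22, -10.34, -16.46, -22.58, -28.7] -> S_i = -4.22 + -6.12*i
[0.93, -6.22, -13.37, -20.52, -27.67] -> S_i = 0.93 + -7.15*i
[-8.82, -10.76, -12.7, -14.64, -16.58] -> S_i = -8.82 + -1.94*i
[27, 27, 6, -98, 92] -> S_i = Random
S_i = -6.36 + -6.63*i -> [-6.36, -12.99, -19.62, -26.25, -32.88]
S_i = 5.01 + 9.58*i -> [5.01, 14.59, 24.17, 33.75, 43.33]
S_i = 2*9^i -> [2, 18, 162, 1458, 13122]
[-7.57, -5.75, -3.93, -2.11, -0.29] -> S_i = -7.57 + 1.82*i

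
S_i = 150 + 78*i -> [150, 228, 306, 384, 462]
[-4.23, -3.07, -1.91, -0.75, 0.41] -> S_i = -4.23 + 1.16*i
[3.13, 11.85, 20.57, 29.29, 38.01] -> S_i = 3.13 + 8.72*i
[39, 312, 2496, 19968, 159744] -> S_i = 39*8^i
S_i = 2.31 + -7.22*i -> [2.31, -4.91, -12.13, -19.35, -26.57]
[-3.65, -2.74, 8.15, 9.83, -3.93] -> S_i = Random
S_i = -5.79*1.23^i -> [-5.79, -7.12, -8.76, -10.77, -13.25]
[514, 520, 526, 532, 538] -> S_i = 514 + 6*i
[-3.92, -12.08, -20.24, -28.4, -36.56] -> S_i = -3.92 + -8.16*i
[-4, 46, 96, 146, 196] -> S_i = -4 + 50*i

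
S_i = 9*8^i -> [9, 72, 576, 4608, 36864]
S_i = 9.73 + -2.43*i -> [9.73, 7.3, 4.87, 2.44, 0.01]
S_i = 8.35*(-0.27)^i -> [8.35, -2.25, 0.61, -0.16, 0.04]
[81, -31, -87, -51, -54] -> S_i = Random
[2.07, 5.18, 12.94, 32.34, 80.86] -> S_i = 2.07*2.50^i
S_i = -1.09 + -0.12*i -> [-1.09, -1.21, -1.33, -1.45, -1.57]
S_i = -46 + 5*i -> [-46, -41, -36, -31, -26]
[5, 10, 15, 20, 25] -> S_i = 5 + 5*i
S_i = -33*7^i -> [-33, -231, -1617, -11319, -79233]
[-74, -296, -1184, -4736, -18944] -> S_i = -74*4^i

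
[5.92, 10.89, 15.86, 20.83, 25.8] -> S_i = 5.92 + 4.97*i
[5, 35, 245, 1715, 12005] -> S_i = 5*7^i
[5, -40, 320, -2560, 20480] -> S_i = 5*-8^i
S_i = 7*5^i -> [7, 35, 175, 875, 4375]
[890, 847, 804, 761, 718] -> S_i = 890 + -43*i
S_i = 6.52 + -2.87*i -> [6.52, 3.65, 0.78, -2.09, -4.96]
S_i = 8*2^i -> [8, 16, 32, 64, 128]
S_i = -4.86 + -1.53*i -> [-4.86, -6.39, -7.92, -9.45, -10.98]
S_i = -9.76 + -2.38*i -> [-9.76, -12.14, -14.52, -16.9, -19.28]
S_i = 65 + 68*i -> [65, 133, 201, 269, 337]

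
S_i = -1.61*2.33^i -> [-1.61, -3.75, -8.74, -20.37, -47.45]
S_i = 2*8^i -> [2, 16, 128, 1024, 8192]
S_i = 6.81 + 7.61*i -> [6.81, 14.42, 22.03, 29.64, 37.25]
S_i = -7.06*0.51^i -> [-7.06, -3.6, -1.84, -0.94, -0.48]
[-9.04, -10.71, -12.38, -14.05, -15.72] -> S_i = -9.04 + -1.67*i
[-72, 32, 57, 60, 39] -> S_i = Random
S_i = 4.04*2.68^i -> [4.04, 10.83, 29.02, 77.77, 208.41]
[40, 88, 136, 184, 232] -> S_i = 40 + 48*i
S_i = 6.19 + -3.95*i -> [6.19, 2.24, -1.71, -5.66, -9.61]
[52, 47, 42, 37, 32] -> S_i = 52 + -5*i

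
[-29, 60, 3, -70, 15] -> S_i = Random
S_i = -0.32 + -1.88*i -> [-0.32, -2.2, -4.08, -5.96, -7.84]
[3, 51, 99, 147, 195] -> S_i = 3 + 48*i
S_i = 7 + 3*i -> [7, 10, 13, 16, 19]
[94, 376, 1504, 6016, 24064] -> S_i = 94*4^i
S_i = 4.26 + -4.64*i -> [4.26, -0.38, -5.02, -9.66, -14.3]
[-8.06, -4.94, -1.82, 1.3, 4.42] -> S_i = -8.06 + 3.12*i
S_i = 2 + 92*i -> [2, 94, 186, 278, 370]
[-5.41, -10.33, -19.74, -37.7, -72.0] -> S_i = -5.41*1.91^i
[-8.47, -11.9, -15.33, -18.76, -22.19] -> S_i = -8.47 + -3.43*i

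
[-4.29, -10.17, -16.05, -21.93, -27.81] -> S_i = -4.29 + -5.88*i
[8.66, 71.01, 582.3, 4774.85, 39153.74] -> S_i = 8.66*8.20^i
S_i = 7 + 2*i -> [7, 9, 11, 13, 15]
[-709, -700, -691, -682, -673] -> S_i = -709 + 9*i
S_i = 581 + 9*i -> [581, 590, 599, 608, 617]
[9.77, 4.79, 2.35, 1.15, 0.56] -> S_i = 9.77*0.49^i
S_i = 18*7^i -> [18, 126, 882, 6174, 43218]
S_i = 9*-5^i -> [9, -45, 225, -1125, 5625]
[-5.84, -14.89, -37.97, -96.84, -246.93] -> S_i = -5.84*2.55^i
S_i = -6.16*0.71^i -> [-6.16, -4.37, -3.11, -2.2, -1.57]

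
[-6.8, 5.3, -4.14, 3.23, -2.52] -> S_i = -6.80*(-0.78)^i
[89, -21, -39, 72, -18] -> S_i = Random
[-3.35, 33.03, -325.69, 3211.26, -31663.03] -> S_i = -3.35*(-9.86)^i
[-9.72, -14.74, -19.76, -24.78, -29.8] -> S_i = -9.72 + -5.02*i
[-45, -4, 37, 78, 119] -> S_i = -45 + 41*i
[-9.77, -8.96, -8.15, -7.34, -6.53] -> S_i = -9.77 + 0.81*i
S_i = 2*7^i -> [2, 14, 98, 686, 4802]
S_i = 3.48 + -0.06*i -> [3.48, 3.42, 3.36, 3.3, 3.24]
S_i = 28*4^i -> [28, 112, 448, 1792, 7168]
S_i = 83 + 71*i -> [83, 154, 225, 296, 367]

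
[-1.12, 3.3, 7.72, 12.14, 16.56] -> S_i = -1.12 + 4.42*i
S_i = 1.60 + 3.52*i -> [1.6, 5.12, 8.64, 12.16, 15.68]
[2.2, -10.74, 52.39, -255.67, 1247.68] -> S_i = 2.20*(-4.88)^i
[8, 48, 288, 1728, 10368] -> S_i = 8*6^i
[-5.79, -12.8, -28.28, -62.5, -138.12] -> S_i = -5.79*2.21^i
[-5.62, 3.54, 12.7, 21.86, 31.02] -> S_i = -5.62 + 9.16*i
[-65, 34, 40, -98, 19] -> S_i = Random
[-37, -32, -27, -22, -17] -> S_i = -37 + 5*i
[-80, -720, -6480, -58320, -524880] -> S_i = -80*9^i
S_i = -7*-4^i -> [-7, 28, -112, 448, -1792]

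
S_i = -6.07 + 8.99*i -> [-6.07, 2.92, 11.91, 20.9, 29.89]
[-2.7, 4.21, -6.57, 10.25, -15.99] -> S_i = -2.70*(-1.56)^i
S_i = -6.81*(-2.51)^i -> [-6.81, 17.09, -42.9, 107.69, -270.3]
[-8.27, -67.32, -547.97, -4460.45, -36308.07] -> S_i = -8.27*8.14^i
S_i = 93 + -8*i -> [93, 85, 77, 69, 61]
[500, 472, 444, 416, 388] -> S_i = 500 + -28*i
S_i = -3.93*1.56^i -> [-3.93, -6.13, -9.56, -14.92, -23.28]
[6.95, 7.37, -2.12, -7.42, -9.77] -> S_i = Random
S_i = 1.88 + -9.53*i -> [1.88, -7.65, -17.18, -26.71, -36.24]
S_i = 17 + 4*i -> [17, 21, 25, 29, 33]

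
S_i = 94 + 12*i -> [94, 106, 118, 130, 142]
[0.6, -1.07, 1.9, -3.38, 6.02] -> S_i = 0.60*(-1.78)^i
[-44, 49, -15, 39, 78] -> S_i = Random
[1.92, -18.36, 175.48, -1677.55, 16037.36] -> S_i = 1.92*(-9.56)^i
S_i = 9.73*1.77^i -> [9.73, 17.22, 30.48, 53.96, 95.5]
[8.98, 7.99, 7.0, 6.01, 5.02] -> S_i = 8.98 + -0.99*i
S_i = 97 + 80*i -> [97, 177, 257, 337, 417]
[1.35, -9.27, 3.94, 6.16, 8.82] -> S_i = Random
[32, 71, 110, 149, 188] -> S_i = 32 + 39*i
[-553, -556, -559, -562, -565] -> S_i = -553 + -3*i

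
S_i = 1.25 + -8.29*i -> [1.25, -7.04, -15.33, -23.62, -31.91]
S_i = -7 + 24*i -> [-7, 17, 41, 65, 89]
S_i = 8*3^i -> [8, 24, 72, 216, 648]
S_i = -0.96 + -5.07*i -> [-0.96, -6.03, -11.1, -16.17, -21.24]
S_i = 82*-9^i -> [82, -738, 6642, -59778, 538002]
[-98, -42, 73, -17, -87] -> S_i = Random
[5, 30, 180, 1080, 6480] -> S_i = 5*6^i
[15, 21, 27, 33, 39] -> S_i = 15 + 6*i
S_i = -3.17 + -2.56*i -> [-3.17, -5.73, -8.29, -10.85, -13.41]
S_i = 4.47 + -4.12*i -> [4.47, 0.35, -3.77, -7.89, -12.01]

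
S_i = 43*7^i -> [43, 301, 2107, 14749, 103243]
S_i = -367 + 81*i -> [-367, -286, -205, -124, -43]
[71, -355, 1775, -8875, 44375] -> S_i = 71*-5^i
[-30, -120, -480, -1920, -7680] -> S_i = -30*4^i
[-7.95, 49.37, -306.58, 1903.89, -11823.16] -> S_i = -7.95*(-6.21)^i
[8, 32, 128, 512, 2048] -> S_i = 8*4^i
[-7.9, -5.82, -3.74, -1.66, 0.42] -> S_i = -7.90 + 2.08*i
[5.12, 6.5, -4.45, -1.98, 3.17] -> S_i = Random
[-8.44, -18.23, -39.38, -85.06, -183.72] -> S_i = -8.44*2.16^i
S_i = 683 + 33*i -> [683, 716, 749, 782, 815]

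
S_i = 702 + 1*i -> [702, 703, 704, 705, 706]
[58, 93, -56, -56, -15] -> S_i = Random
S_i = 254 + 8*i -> [254, 262, 270, 278, 286]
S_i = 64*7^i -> [64, 448, 3136, 21952, 153664]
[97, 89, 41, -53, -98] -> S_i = Random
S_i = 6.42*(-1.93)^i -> [6.42, -12.39, 23.91, -46.15, 89.08]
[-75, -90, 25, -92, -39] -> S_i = Random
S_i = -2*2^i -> [-2, -4, -8, -16, -32]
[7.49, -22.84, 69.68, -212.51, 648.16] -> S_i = 7.49*(-3.05)^i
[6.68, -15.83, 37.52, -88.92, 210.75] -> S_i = 6.68*(-2.37)^i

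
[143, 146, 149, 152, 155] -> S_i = 143 + 3*i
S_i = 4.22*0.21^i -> [4.22, 0.89, 0.19, 0.04, 0.01]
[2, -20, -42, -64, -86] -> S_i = 2 + -22*i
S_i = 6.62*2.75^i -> [6.62, 18.21, 50.06, 137.68, 378.61]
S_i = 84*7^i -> [84, 588, 4116, 28812, 201684]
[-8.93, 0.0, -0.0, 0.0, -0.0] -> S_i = -8.93*-0.00^i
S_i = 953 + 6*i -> [953, 959, 965, 971, 977]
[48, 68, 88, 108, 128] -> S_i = 48 + 20*i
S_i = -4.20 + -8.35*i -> [-4.2, -12.55, -20.9, -29.25, -37.6]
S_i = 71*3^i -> [71, 213, 639, 1917, 5751]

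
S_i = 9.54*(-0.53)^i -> [9.54, -5.06, 2.68, -1.42, 0.75]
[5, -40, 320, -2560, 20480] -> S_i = 5*-8^i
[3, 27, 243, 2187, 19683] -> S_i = 3*9^i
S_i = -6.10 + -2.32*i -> [-6.1, -8.42, -10.74, -13.06, -15.38]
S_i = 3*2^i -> [3, 6, 12, 24, 48]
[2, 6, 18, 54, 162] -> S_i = 2*3^i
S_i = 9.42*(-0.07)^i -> [9.42, -0.66, 0.05, -0.0, 0.0]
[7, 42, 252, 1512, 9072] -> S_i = 7*6^i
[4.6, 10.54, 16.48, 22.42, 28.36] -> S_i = 4.60 + 5.94*i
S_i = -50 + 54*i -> [-50, 4, 58, 112, 166]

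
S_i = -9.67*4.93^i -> [-9.67, -47.67, -235.03, -1158.69, -5712.34]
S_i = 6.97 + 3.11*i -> [6.97, 10.08, 13.19, 16.3, 19.41]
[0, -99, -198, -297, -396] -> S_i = 0 + -99*i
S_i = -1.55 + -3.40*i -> [-1.55, -4.95, -8.35, -11.75, -15.15]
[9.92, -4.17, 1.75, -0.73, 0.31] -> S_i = 9.92*(-0.42)^i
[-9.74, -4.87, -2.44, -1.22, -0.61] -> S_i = -9.74*0.50^i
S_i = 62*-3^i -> [62, -186, 558, -1674, 5022]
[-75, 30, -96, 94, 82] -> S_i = Random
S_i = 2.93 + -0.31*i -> [2.93, 2.62, 2.31, 2.0, 1.69]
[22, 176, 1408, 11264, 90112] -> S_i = 22*8^i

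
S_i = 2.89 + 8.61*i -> [2.89, 11.5, 20.11, 28.72, 37.33]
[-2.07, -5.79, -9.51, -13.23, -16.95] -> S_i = -2.07 + -3.72*i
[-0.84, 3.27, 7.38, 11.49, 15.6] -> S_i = -0.84 + 4.11*i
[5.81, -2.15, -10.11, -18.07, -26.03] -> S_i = 5.81 + -7.96*i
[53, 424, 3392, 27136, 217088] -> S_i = 53*8^i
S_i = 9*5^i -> [9, 45, 225, 1125, 5625]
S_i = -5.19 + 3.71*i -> [-5.19, -1.48, 2.23, 5.94, 9.65]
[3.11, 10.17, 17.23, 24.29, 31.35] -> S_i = 3.11 + 7.06*i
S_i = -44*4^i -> [-44, -176, -704, -2816, -11264]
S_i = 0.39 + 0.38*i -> [0.39, 0.77, 1.15, 1.53, 1.91]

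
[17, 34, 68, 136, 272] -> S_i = 17*2^i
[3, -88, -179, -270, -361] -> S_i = 3 + -91*i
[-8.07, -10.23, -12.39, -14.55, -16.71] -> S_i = -8.07 + -2.16*i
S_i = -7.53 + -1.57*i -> [-7.53, -9.1, -10.67, -12.24, -13.81]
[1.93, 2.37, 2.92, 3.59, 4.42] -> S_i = 1.93*1.23^i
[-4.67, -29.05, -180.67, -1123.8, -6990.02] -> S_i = -4.67*6.22^i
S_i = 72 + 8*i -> [72, 80, 88, 96, 104]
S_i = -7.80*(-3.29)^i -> [-7.8, 25.66, -84.43, 277.77, -913.86]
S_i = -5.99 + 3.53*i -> [-5.99, -2.46, 1.07, 4.6, 8.13]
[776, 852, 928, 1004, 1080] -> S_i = 776 + 76*i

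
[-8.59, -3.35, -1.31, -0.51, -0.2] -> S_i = -8.59*0.39^i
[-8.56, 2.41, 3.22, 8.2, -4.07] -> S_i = Random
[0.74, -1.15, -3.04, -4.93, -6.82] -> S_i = 0.74 + -1.89*i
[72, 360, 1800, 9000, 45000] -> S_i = 72*5^i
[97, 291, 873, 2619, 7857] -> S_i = 97*3^i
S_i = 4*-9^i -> [4, -36, 324, -2916, 26244]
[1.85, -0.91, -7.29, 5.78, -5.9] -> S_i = Random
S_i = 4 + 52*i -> [4, 56, 108, 160, 212]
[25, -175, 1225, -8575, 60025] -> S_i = 25*-7^i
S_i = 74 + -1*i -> [74, 73, 72, 71, 70]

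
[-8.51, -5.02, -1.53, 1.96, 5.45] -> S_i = -8.51 + 3.49*i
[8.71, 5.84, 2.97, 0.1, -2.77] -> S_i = 8.71 + -2.87*i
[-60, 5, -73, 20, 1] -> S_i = Random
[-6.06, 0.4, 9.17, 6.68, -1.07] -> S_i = Random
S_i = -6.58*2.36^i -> [-6.58, -15.53, -36.65, -86.49, -204.11]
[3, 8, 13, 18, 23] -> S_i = 3 + 5*i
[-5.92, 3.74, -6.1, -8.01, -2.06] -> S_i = Random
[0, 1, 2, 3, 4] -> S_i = 0 + 1*i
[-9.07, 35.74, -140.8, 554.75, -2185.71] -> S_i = -9.07*(-3.94)^i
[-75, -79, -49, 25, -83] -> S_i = Random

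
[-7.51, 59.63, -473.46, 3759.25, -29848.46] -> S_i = -7.51*(-7.94)^i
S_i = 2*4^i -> [2, 8, 32, 128, 512]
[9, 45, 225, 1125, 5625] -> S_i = 9*5^i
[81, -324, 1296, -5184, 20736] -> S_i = 81*-4^i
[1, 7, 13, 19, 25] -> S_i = 1 + 6*i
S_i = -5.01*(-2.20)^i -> [-5.01, 11.02, -24.25, 53.35, -117.36]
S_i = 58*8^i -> [58, 464, 3712, 29696, 237568]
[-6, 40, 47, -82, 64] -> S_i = Random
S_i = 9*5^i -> [9, 45, 225, 1125, 5625]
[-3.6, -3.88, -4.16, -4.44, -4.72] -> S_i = -3.60 + -0.28*i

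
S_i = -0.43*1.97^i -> [-0.43, -0.85, -1.67, -3.29, -6.48]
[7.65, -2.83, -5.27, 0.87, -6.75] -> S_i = Random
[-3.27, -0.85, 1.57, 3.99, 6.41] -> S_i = -3.27 + 2.42*i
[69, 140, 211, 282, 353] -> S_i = 69 + 71*i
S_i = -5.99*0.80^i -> [-5.99, -4.79, -3.83, -3.07, -2.45]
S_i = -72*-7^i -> [-72, 504, -3528, 24696, -172872]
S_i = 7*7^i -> [7, 49, 343, 2401, 16807]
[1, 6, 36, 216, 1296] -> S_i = 1*6^i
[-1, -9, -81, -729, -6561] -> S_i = -1*9^i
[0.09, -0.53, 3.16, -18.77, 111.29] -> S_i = 0.09*(-5.93)^i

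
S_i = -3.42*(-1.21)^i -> [-3.42, 4.14, -5.01, 6.06, -7.33]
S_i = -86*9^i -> [-86, -774, -6966, -62694, -564246]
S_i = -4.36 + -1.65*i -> [-4.36, -6.01, -7.66, -9.31, -10.96]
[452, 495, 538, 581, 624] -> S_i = 452 + 43*i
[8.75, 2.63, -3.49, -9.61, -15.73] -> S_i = 8.75 + -6.12*i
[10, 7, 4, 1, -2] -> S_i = 10 + -3*i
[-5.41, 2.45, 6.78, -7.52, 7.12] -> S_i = Random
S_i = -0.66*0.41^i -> [-0.66, -0.27, -0.11, -0.05, -0.02]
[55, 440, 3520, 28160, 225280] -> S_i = 55*8^i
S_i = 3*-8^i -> [3, -24, 192, -1536, 12288]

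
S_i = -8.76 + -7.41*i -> [-8.76, -16.17, -23.58, -30.99, -38.4]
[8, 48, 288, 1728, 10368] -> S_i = 8*6^i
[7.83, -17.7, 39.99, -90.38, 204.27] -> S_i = 7.83*(-2.26)^i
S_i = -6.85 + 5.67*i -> [-6.85, -1.18, 4.49, 10.16, 15.83]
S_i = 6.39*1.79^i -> [6.39, 11.44, 20.47, 36.65, 65.6]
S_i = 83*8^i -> [83, 664, 5312, 42496, 339968]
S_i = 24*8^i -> [24, 192, 1536, 12288, 98304]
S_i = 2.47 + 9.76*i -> [2.47, 12.23, 21.99, 31.75, 41.51]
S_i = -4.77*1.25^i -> [-4.77, -5.96, -7.45, -9.32, -11.65]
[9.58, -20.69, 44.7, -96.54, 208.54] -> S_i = 9.58*(-2.16)^i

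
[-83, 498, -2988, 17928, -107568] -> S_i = -83*-6^i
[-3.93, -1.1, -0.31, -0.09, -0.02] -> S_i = -3.93*0.28^i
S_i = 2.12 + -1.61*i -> [2.12, 0.51, -1.1, -2.71, -4.32]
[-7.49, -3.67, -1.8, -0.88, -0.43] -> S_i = -7.49*0.49^i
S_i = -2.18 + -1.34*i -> [-2.18, -3.52, -4.86, -6.2, -7.54]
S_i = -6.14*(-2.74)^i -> [-6.14, 16.82, -46.1, 126.3, -346.08]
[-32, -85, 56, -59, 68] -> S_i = Random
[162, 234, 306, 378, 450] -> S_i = 162 + 72*i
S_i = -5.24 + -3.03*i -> [-5.24, -8.27, -11.3, -14.33, -17.36]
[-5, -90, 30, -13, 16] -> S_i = Random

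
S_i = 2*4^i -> [2, 8, 32, 128, 512]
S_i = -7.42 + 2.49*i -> [-7.42, -4.93, -2.44, 0.05, 2.54]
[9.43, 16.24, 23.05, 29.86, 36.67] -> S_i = 9.43 + 6.81*i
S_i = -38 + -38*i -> [-38, -76, -114, -152, -190]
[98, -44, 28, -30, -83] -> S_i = Random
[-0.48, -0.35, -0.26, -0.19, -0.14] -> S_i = -0.48*0.73^i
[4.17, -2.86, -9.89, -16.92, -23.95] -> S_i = 4.17 + -7.03*i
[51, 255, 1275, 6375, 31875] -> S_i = 51*5^i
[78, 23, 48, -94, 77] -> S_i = Random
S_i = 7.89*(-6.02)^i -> [7.89, -47.5, 285.94, -1721.34, 10362.46]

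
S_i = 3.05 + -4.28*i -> [3.05, -1.23, -5.51, -9.79, -14.07]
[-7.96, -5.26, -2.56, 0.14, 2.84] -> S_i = -7.96 + 2.70*i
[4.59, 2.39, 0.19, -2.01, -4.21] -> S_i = 4.59 + -2.20*i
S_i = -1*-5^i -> [-1, 5, -25, 125, -625]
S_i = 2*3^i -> [2, 6, 18, 54, 162]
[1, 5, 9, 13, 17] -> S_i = 1 + 4*i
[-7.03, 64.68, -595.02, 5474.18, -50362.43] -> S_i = -7.03*(-9.20)^i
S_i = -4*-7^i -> [-4, 28, -196, 1372, -9604]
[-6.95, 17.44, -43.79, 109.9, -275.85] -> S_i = -6.95*(-2.51)^i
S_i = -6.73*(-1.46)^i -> [-6.73, 9.83, -14.35, 20.94, -30.58]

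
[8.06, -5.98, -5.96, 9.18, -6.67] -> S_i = Random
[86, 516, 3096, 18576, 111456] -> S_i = 86*6^i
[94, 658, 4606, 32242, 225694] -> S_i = 94*7^i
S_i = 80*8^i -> [80, 640, 5120, 40960, 327680]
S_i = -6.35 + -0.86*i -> [-6.35, -7.21, -8.07, -8.93, -9.79]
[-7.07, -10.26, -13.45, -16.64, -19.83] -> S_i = -7.07 + -3.19*i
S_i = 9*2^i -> [9, 18, 36, 72, 144]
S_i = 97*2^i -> [97, 194, 388, 776, 1552]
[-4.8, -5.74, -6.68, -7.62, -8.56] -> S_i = -4.80 + -0.94*i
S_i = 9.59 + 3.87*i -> [9.59, 13.46, 17.33, 21.2, 25.07]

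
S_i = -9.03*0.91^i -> [-9.03, -8.22, -7.48, -6.8, -6.19]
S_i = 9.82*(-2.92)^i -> [9.82, -28.67, 83.73, -244.49, 713.91]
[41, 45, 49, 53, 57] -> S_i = 41 + 4*i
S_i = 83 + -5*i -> [83, 78, 73, 68, 63]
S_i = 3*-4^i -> [3, -12, 48, -192, 768]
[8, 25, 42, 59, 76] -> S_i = 8 + 17*i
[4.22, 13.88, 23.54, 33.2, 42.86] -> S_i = 4.22 + 9.66*i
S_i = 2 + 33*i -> [2, 35, 68, 101, 134]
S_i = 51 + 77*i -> [51, 128, 205, 282, 359]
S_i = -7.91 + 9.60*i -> [-7.91, 1.69, 11.29, 20.89, 30.49]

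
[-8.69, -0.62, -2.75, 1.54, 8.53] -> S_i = Random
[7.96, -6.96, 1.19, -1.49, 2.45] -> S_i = Random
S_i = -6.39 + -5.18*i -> [-6.39, -11.57, -16.75, -21.93, -27.11]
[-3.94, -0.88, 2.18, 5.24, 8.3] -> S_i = -3.94 + 3.06*i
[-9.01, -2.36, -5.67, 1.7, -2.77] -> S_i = Random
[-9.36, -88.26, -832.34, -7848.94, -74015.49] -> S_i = -9.36*9.43^i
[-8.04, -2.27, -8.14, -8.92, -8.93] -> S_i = Random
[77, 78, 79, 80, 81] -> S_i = 77 + 1*i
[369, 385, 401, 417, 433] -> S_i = 369 + 16*i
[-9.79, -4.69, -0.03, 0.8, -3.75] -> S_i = Random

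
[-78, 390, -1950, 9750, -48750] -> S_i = -78*-5^i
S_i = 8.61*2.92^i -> [8.61, 25.14, 73.41, 214.36, 625.94]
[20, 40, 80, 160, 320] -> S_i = 20*2^i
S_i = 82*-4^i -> [82, -328, 1312, -5248, 20992]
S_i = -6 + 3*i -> [-6, -3, 0, 3, 6]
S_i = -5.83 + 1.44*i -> [-5.83, -4.39, -2.95, -1.51, -0.07]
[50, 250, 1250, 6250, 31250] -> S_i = 50*5^i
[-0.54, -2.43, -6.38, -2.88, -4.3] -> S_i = Random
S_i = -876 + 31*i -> [-876, -845, -814, -783, -752]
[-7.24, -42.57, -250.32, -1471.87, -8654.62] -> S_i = -7.24*5.88^i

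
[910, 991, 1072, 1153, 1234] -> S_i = 910 + 81*i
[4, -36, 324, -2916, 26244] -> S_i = 4*-9^i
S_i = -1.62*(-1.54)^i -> [-1.62, 2.49, -3.84, 5.92, -9.11]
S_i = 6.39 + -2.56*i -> [6.39, 3.83, 1.27, -1.29, -3.85]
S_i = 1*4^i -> [1, 4, 16, 64, 256]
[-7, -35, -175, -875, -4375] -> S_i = -7*5^i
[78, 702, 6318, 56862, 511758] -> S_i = 78*9^i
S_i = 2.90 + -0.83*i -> [2.9, 2.07, 1.24, 0.41, -0.42]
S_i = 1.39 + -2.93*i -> [1.39, -1.54, -4.47, -7.4, -10.33]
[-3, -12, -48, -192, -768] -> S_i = -3*4^i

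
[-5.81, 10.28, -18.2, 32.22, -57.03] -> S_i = -5.81*(-1.77)^i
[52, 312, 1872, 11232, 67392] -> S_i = 52*6^i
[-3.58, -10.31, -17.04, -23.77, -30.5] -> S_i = -3.58 + -6.73*i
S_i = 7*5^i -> [7, 35, 175, 875, 4375]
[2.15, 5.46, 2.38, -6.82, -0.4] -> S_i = Random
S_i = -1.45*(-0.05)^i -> [-1.45, 0.07, -0.0, 0.0, -0.0]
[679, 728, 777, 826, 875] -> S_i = 679 + 49*i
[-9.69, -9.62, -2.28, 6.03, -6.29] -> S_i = Random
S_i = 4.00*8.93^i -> [4.0, 35.72, 318.98, 2848.49, 25437.0]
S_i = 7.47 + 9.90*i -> [7.47, 17.37, 27.27, 37.17, 47.07]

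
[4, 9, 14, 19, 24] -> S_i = 4 + 5*i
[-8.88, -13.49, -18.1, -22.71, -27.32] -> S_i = -8.88 + -4.61*i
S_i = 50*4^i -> [50, 200, 800, 3200, 12800]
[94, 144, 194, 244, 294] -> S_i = 94 + 50*i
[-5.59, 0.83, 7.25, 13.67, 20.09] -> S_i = -5.59 + 6.42*i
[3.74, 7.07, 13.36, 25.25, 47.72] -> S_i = 3.74*1.89^i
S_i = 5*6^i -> [5, 30, 180, 1080, 6480]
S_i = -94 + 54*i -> [-94, -40, 14, 68, 122]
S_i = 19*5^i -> [19, 95, 475, 2375, 11875]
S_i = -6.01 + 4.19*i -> [-6.01, -1.82, 2.37, 6.56, 10.75]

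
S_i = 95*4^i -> [95, 380, 1520, 6080, 24320]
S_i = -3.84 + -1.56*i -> [-3.84, -5.4, -6.96, -8.52, -10.08]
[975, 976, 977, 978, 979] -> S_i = 975 + 1*i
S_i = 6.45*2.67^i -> [6.45, 17.22, 45.98, 122.77, 327.8]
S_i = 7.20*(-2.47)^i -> [7.2, -17.78, 43.93, -108.5, 267.99]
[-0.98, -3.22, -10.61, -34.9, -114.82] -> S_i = -0.98*3.29^i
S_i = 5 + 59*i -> [5, 64, 123, 182, 241]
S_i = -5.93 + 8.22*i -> [-5.93, 2.29, 10.51, 18.73, 26.95]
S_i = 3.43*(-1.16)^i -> [3.43, -3.98, 4.62, -5.35, 6.21]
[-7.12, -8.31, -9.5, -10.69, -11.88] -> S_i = -7.12 + -1.19*i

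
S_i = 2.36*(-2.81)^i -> [2.36, -6.63, 18.63, -52.36, 147.14]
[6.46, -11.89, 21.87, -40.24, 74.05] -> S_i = 6.46*(-1.84)^i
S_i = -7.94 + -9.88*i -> [-7.94, -17.82, -27.7, -37.58, -47.46]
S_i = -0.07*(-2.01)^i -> [-0.07, 0.14, -0.28, 0.57, -1.14]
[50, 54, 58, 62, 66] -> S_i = 50 + 4*i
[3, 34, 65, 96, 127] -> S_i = 3 + 31*i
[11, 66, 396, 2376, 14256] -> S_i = 11*6^i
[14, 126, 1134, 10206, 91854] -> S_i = 14*9^i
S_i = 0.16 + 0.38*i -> [0.16, 0.54, 0.92, 1.3, 1.68]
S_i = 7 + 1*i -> [7, 8, 9, 10, 11]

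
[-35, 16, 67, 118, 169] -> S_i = -35 + 51*i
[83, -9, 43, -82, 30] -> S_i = Random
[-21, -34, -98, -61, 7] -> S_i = Random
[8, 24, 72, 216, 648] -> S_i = 8*3^i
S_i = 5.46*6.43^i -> [5.46, 35.11, 225.74, 1451.53, 9333.33]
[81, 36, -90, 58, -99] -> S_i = Random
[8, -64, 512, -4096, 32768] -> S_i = 8*-8^i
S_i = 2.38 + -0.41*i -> [2.38, 1.97, 1.56, 1.15, 0.74]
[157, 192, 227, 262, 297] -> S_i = 157 + 35*i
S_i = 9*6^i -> [9, 54, 324, 1944, 11664]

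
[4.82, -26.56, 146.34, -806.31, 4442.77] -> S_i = 4.82*(-5.51)^i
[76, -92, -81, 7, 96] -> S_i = Random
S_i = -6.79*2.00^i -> [-6.79, -13.58, -27.16, -54.32, -108.64]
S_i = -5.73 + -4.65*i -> [-5.73, -10.38, -15.03, -19.68, -24.33]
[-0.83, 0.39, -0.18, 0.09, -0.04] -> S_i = -0.83*(-0.47)^i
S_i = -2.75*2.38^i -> [-2.75, -6.54, -15.58, -37.07, -88.23]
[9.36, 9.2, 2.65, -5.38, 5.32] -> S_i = Random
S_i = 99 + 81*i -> [99, 180, 261, 342, 423]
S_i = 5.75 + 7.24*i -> [5.75, 12.99, 20.23, 27.47, 34.71]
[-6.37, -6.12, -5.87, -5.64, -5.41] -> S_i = -6.37*0.96^i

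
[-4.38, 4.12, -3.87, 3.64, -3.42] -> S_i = -4.38*(-0.94)^i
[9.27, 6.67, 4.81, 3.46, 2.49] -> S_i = 9.27*0.72^i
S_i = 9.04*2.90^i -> [9.04, 26.22, 76.03, 220.48, 639.38]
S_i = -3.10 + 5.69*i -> [-3.1, 2.59, 8.28, 13.97, 19.66]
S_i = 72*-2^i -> [72, -144, 288, -576, 1152]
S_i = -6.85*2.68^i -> [-6.85, -18.36, -49.2, -131.85, -353.37]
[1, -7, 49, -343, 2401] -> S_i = 1*-7^i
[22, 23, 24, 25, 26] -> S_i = 22 + 1*i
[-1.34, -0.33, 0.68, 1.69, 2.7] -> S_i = -1.34 + 1.01*i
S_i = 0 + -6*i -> [0, -6, -12, -18, -24]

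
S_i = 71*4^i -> [71, 284, 1136, 4544, 18176]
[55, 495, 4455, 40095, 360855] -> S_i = 55*9^i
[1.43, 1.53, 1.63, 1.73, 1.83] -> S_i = 1.43 + 0.10*i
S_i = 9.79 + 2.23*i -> [9.79, 12.02, 14.25, 16.48, 18.71]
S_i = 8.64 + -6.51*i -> [8.64, 2.13, -4.38, -10.89, -17.4]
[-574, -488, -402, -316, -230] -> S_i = -574 + 86*i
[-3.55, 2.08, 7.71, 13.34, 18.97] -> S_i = -3.55 + 5.63*i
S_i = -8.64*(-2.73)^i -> [-8.64, 23.59, -64.39, 175.79, -479.92]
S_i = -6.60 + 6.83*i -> [-6.6, 0.23, 7.06, 13.89, 20.72]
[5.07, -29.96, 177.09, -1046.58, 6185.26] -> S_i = 5.07*(-5.91)^i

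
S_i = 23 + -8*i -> [23, 15, 7, -1, -9]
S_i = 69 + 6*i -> [69, 75, 81, 87, 93]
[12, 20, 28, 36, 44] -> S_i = 12 + 8*i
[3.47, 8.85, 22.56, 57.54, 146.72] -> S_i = 3.47*2.55^i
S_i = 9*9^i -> [9, 81, 729, 6561, 59049]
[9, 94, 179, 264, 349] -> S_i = 9 + 85*i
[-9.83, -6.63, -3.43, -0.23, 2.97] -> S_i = -9.83 + 3.20*i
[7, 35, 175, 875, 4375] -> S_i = 7*5^i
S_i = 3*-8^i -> [3, -24, 192, -1536, 12288]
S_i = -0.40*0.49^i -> [-0.4, -0.2, -0.1, -0.05, -0.02]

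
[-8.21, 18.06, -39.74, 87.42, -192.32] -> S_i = -8.21*(-2.20)^i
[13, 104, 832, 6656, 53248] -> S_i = 13*8^i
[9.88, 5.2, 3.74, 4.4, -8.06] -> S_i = Random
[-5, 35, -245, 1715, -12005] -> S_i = -5*-7^i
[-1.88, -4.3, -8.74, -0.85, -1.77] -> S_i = Random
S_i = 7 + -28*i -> [7, -21, -49, -77, -105]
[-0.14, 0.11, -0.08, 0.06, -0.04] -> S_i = -0.14*(-0.75)^i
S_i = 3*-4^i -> [3, -12, 48, -192, 768]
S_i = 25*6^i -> [25, 150, 900, 5400, 32400]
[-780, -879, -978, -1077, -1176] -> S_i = -780 + -99*i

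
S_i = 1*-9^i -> [1, -9, 81, -729, 6561]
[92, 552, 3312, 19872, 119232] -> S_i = 92*6^i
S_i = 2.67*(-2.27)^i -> [2.67, -6.06, 13.76, -31.23, 70.89]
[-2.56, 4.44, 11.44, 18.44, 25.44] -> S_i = -2.56 + 7.00*i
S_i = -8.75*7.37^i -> [-8.75, -64.49, -475.27, -3502.76, -25815.35]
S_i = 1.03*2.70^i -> [1.03, 2.78, 7.51, 20.27, 54.74]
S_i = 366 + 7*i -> [366, 373, 380, 387, 394]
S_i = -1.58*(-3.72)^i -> [-1.58, 5.88, -21.86, 81.34, -302.57]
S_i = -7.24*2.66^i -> [-7.24, -19.26, -51.23, -136.26, -362.46]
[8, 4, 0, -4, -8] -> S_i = 8 + -4*i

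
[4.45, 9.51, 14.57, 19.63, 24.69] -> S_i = 4.45 + 5.06*i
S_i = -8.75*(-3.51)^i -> [-8.75, 30.71, -107.8, 378.38, -1328.12]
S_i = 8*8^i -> [8, 64, 512, 4096, 32768]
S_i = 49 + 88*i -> [49, 137, 225, 313, 401]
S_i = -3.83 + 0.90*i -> [-3.83, -2.93, -2.03, -1.13, -0.23]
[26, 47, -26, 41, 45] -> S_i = Random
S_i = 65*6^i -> [65, 390, 2340, 14040, 84240]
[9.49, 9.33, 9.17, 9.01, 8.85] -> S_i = 9.49 + -0.16*i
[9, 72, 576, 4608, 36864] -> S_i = 9*8^i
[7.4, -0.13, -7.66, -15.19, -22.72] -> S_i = 7.40 + -7.53*i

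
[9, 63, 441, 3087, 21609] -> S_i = 9*7^i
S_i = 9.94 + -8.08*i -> [9.94, 1.86, -6.22, -14.3, -22.38]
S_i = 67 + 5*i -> [67, 72, 77, 82, 87]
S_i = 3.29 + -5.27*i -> [3.29, -1.98, -7.25, -12.52, -17.79]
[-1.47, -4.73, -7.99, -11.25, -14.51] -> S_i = -1.47 + -3.26*i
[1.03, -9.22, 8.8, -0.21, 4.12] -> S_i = Random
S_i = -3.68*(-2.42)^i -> [-3.68, 8.91, -21.55, 52.15, -126.21]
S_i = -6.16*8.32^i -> [-6.16, -51.25, -426.41, -3547.73, -29517.12]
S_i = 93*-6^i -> [93, -558, 3348, -20088, 120528]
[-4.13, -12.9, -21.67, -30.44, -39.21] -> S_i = -4.13 + -8.77*i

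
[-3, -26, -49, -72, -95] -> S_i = -3 + -23*i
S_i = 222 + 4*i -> [222, 226, 230, 234, 238]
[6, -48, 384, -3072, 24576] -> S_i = 6*-8^i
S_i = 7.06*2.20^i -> [7.06, 15.53, 34.17, 75.17, 165.38]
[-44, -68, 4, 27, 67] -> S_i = Random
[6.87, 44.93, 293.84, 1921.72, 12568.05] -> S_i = 6.87*6.54^i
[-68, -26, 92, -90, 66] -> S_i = Random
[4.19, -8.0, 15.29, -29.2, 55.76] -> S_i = 4.19*(-1.91)^i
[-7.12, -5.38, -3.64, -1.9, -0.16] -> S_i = -7.12 + 1.74*i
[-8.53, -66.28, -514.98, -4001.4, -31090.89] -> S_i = -8.53*7.77^i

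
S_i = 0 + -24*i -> [0, -24, -48, -72, -96]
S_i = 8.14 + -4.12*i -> [8.14, 4.02, -0.1, -4.22, -8.34]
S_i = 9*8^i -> [9, 72, 576, 4608, 36864]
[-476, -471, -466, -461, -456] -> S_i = -476 + 5*i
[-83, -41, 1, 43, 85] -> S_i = -83 + 42*i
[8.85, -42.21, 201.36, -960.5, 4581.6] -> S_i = 8.85*(-4.77)^i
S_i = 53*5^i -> [53, 265, 1325, 6625, 33125]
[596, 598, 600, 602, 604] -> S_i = 596 + 2*i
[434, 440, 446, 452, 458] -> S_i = 434 + 6*i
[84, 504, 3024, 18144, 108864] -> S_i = 84*6^i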